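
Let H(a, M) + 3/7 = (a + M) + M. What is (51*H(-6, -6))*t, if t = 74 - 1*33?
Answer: -269739/7 ≈ -38534.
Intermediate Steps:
H(a, M) = -3/7 + a + 2*M (H(a, M) = -3/7 + ((a + M) + M) = -3/7 + ((M + a) + M) = -3/7 + (a + 2*M) = -3/7 + a + 2*M)
t = 41 (t = 74 - 33 = 41)
(51*H(-6, -6))*t = (51*(-3/7 - 6 + 2*(-6)))*41 = (51*(-3/7 - 6 - 12))*41 = (51*(-129/7))*41 = -6579/7*41 = -269739/7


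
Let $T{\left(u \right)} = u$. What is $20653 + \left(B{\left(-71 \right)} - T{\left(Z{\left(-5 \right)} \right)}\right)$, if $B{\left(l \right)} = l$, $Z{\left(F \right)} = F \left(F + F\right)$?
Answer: $20532$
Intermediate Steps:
$Z{\left(F \right)} = 2 F^{2}$ ($Z{\left(F \right)} = F 2 F = 2 F^{2}$)
$20653 + \left(B{\left(-71 \right)} - T{\left(Z{\left(-5 \right)} \right)}\right) = 20653 - \left(71 + 2 \left(-5\right)^{2}\right) = 20653 - \left(71 + 2 \cdot 25\right) = 20653 - 121 = 20532$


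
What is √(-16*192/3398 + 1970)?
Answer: √5683994306/1699 ≈ 44.375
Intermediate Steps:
√(-16*192/3398 + 1970) = √(-3072*1/3398 + 1970) = √(-1536/1699 + 1970) = √(3345494/1699) = √5683994306/1699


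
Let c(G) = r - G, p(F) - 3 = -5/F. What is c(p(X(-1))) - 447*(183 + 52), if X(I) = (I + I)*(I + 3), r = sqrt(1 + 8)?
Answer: -420185/4 ≈ -1.0505e+5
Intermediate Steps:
r = 3 (r = sqrt(9) = 3)
X(I) = 2*I*(3 + I) (X(I) = (2*I)*(3 + I) = 2*I*(3 + I))
p(F) = 3 - 5/F
c(G) = 3 - G
c(p(X(-1))) - 447*(183 + 52) = (3 - (3 - 5*(-1/(2*(3 - 1))))) - 447*(183 + 52) = (3 - (3 - 5/(2*(-1)*2))) - 447*235 = (3 - (3 - 5/(-4))) - 105045 = (3 - (3 - 5*(-1/4))) - 105045 = (3 - (3 + 5/4)) - 105045 = (3 - 1*17/4) - 105045 = (3 - 17/4) - 105045 = -5/4 - 105045 = -420185/4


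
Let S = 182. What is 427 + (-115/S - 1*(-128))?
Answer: 100895/182 ≈ 554.37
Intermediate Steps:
427 + (-115/S - 1*(-128)) = 427 + (-115/182 - 1*(-128)) = 427 + (-115*1/182 + 128) = 427 + (-115/182 + 128) = 427 + 23181/182 = 100895/182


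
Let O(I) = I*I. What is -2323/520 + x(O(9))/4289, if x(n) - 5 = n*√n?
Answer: -9581667/2230280 ≈ -4.2962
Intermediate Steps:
O(I) = I²
x(n) = 5 + n^(3/2) (x(n) = 5 + n*√n = 5 + n^(3/2))
-2323/520 + x(O(9))/4289 = -2323/520 + (5 + (9²)^(3/2))/4289 = -2323*1/520 + (5 + 81^(3/2))*(1/4289) = -2323/520 + (5 + 729)*(1/4289) = -2323/520 + 734*(1/4289) = -2323/520 + 734/4289 = -9581667/2230280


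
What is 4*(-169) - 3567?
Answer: -4243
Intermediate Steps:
4*(-169) - 3567 = -676 - 3567 = -4243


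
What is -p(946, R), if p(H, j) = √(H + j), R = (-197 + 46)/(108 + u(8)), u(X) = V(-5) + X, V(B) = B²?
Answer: -√18786135/141 ≈ -30.740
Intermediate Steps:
u(X) = 25 + X (u(X) = (-5)² + X = 25 + X)
R = -151/141 (R = (-197 + 46)/(108 + (25 + 8)) = -151/(108 + 33) = -151/141 ≈ -1.0709)
-p(946, R) = -√(946 - 151/141) = -√(133235/141) = -√18786135/141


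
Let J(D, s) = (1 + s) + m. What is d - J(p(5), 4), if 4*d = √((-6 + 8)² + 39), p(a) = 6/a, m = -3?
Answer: -2 + √43/4 ≈ -0.36064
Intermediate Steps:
J(D, s) = -2 + s (J(D, s) = (1 + s) - 3 = -2 + s)
d = √43/4 (d = √((-6 + 8)² + 39)/4 = √(2² + 39)/4 = √(4 + 39)/4 = √43/4 ≈ 1.6394)
d - J(p(5), 4) = √43/4 - (-2 + 4) = √43/4 - 1*2 = √43/4 - 2 = -2 + √43/4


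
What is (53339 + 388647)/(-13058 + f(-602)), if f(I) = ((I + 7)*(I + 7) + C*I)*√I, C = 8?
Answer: -2885726594/36706109885663 - 77172744537*I*√602/36706109885663 ≈ -7.8617e-5 - 0.051585*I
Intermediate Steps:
f(I) = √I*((7 + I)² + 8*I) (f(I) = ((I + 7)*(I + 7) + 8*I)*√I = ((7 + I)*(7 + I) + 8*I)*√I = ((7 + I)² + 8*I)*√I = √I*((7 + I)² + 8*I))
(53339 + 388647)/(-13058 + f(-602)) = (53339 + 388647)/(-13058 + √(-602)*((7 - 602)² + 8*(-602))) = 441986/(-13058 + (I*√602)*((-595)² - 4816)) = 441986/(-13058 + (I*√602)*(354025 - 4816)) = 441986/(-13058 + (I*√602)*349209) = 441986/(-13058 + 349209*I*√602)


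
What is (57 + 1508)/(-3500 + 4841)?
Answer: 1565/1341 ≈ 1.1670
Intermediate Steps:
(57 + 1508)/(-3500 + 4841) = 1565/1341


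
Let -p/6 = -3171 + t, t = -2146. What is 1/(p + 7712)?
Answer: 1/39614 ≈ 2.5244e-5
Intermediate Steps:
p = 31902 (p = -6*(-3171 - 2146) = -6*(-5317) = 31902)
1/(p + 7712) = 1/(31902 + 7712) = 1/39614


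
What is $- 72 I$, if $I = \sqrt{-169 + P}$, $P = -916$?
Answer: $- 72 i \sqrt{1085} \approx - 2371.6 i$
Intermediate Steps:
$I = i \sqrt{1085}$ ($I = \sqrt{-169 - 916} = \sqrt{-1085} = i \sqrt{1085} \approx 32.939 i$)
$- 72 I = - 72 i \sqrt{1085}$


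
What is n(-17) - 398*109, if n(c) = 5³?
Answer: -43257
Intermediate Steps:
n(c) = 125
n(-17) - 398*109 = 125 - 398*109 = 125 - 43382 = -43257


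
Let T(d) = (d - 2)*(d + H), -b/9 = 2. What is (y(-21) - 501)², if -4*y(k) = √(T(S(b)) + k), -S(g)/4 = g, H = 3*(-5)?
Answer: 4272489/16 ≈ 2.6703e+5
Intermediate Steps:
H = -15
b = -18 (b = -9*2 = -18)
S(g) = -4*g
T(d) = (-15 + d)*(-2 + d) (T(d) = (d - 2)*(d - 15) = (-2 + d)*(-15 + d) = (-15 + d)*(-2 + d))
y(k) = -√(3990 + k)/4 (y(k) = -√((30 + (-4*(-18))² - (-68)*(-18)) + k)/4 = -√((30 + 72² - 17*72) + k)/4 = -√((30 + 5184 - 1224) + k)/4 = -√(3990 + k)/4)
(y(-21) - 501)² = (-√(3990 - 21)/4 - 501)² = (-√3969/4 - 501)² = (-¼*63 - 501)² = (-63/4 - 501)² = (-2067/4)² = 4272489/16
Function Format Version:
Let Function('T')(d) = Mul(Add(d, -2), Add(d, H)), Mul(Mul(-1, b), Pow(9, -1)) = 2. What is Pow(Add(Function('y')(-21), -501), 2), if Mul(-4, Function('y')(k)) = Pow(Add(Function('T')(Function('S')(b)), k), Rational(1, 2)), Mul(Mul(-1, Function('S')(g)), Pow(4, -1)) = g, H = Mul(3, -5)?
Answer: Rational(4272489, 16) ≈ 2.6703e+5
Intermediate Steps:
H = -15
b = -18 (b = Mul(-9, 2) = -18)
Function('S')(g) = Mul(-4, g)
Function('T')(d) = Mul(Add(-15, d), Add(-2, d)) (Function('T')(d) = Mul(Add(d, -2), Add(d, -15)) = Mul(Add(-2, d), Add(-15, d)) = Mul(Add(-15, d), Add(-2, d)))
Function('y')(k) = Mul(Rational(-1, 4), Pow(Add(3990, k), Rational(1, 2))) (Function('y')(k) = Mul(Rational(-1, 4), Pow(Add(Add(30, Pow(Mul(-4, -18), 2), Mul(-17, Mul(-4, -18))), k), Rational(1, 2))) = Mul(Rational(-1, 4), Pow(Add(Add(30, Pow(72, 2), Mul(-17, 72)), k), Rational(1, 2))) = Mul(Rational(-1, 4), Pow(Add(Add(30, 5184, -1224), k), Rational(1, 2))) = Mul(Rational(-1, 4), Pow(Add(3990, k), Rational(1, 2))))
Pow(Add(Function('y')(-21), -501), 2) = Pow(Add(Mul(Rational(-1, 4), Pow(Add(3990, -21), Rational(1, 2))), -501), 2) = Pow(Add(Mul(Rational(-1, 4), Pow(3969, Rational(1, 2))), -501), 2) = Pow(Add(Mul(Rational(-1, 4), 63), -501), 2) = Pow(Add(Rational(-63, 4), -501), 2) = Pow(Rational(-2067, 4), 2) = Rational(4272489, 16)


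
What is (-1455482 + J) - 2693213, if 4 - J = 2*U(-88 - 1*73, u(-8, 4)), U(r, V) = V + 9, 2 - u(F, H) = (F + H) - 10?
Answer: -4148741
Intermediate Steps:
u(F, H) = 12 - F - H (u(F, H) = 2 - ((F + H) - 10) = 2 - (-10 + F + H) = 2 + (10 - F - H) = 12 - F - H)
U(r, V) = 9 + V
J = -46 (J = 4 - 2*(9 + (12 - 1*(-8) - 1*4)) = 4 - 2*(9 + (12 + 8 - 4)) = 4 - 2*(9 + 16) = 4 - 2*25 = 4 - 1*50 = 4 - 50 = -46)
(-1455482 + J) - 2693213 = (-1455482 - 46) - 2693213 = -1455528 - 2693213 = -4148741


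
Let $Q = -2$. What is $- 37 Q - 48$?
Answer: $26$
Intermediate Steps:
$- 37 Q - 48 = \left(-37\right) \left(-2\right) - 48 = 74 - 48 = 26$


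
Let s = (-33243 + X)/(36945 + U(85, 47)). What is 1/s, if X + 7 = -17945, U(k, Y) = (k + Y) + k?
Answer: -37162/51195 ≈ -0.72589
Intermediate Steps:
U(k, Y) = Y + 2*k (U(k, Y) = (Y + k) + k = Y + 2*k)
X = -17952 (X = -7 - 17945 = -17952)
s = -51195/37162 (s = (-33243 - 17952)/(36945 + (47 + 2*85)) = -51195/(36945 + (47 + 170)) = -51195/(36945 + 217) = -51195/37162 ≈ -1.3776)
1/s = 1/(-51195/37162) = -37162/51195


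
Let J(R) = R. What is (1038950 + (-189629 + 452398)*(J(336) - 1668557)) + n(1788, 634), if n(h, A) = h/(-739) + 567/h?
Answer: -193071148942385533/440444 ≈ -4.3836e+11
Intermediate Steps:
n(h, A) = 567/h - h/739 (n(h, A) = h*(-1/739) + 567/h = -h/739 + 567/h = 567/h - h/739)
(1038950 + (-189629 + 452398)*(J(336) - 1668557)) + n(1788, 634) = (1038950 + (-189629 + 452398)*(336 - 1668557)) + (567/1788 - 1/739*1788) = (1038950 + 262769*(-1668221)) + (567*(1/1788) - 1788/739) = (1038950 - 438356763949) + (189/596 - 1788/739) = -438355724999 - 925977/440444 = -193071148942385533/440444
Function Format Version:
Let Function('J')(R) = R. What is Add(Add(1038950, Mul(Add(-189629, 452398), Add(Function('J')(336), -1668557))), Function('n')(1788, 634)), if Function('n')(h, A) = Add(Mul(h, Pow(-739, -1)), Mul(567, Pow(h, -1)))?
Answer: Rational(-193071148942385533, 440444) ≈ -4.3836e+11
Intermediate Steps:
Function('n')(h, A) = Add(Mul(567, Pow(h, -1)), Mul(Rational(-1, 739), h)) (Function('n')(h, A) = Add(Mul(h, Rational(-1, 739)), Mul(567, Pow(h, -1))) = Add(Mul(Rational(-1, 739), h), Mul(567, Pow(h, -1))) = Add(Mul(567, Pow(h, -1)), Mul(Rational(-1, 739), h)))
Add(Add(1038950, Mul(Add(-189629, 452398), Add(Function('J')(336), -1668557))), Function('n')(1788, 634)) = Add(Add(1038950, Mul(Add(-189629, 452398), Add(336, -1668557))), Add(Mul(567, Pow(1788, -1)), Mul(Rational(-1, 739), 1788))) = Add(Add(1038950, Mul(262769, -1668221)), Add(Mul(567, Rational(1, 1788)), Rational(-1788, 739))) = Add(Add(1038950, -438356763949), Add(Rational(189, 596), Rational(-1788, 739))) = Add(-438355724999, Rational(-925977, 440444)) = Rational(-193071148942385533, 440444)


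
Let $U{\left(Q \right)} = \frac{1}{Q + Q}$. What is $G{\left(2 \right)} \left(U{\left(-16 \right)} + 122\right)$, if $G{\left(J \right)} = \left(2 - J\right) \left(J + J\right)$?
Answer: $0$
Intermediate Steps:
$U{\left(Q \right)} = \frac{1}{2 Q}$
$G{\left(J \right)} = 2 J \left(2 - J\right)$ ($G{\left(J \right)} = \left(2 - J\right) 2 J = 2 J \left(2 - J\right)$)
$G{\left(2 \right)} \left(U{\left(-16 \right)} + 122\right) = 2 \cdot 2 \left(2 - 2\right) \left(\frac{1}{2 \left(-16\right)} + 122\right) = 2 \cdot 2 \left(2 - 2\right) \left(\frac{1}{2} \left(- \frac{1}{16}\right) + 122\right) = 2 \cdot 2 \cdot 0 \left(- \frac{1}{32} + 122\right) = 0 \cdot \frac{3903}{32} = 0$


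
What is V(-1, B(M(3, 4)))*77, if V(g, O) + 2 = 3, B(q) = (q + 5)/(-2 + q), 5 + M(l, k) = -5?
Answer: 77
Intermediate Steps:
M(l, k) = -10 (M(l, k) = -5 - 5 = -10)
B(q) = (5 + q)/(-2 + q)
V(g, O) = 1 (V(g, O) = -2 + 3 = 1)
V(-1, B(M(3, 4)))*77 = 1*77 = 77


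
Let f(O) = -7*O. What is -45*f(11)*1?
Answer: 3465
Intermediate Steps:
-45*f(11)*1 = -(-315)*11*1 = -45*(-77)*1 = 3465*1 = 3465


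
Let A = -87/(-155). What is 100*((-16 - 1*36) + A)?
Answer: -159460/31 ≈ -5143.9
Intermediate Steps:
A = 87/155 (A = -87*(-1/155) = 87/155 ≈ 0.56129)
100*((-16 - 1*36) + A) = 100*((-16 - 1*36) + 87/155) = 100*((-16 - 36) + 87/155) = 100*(-52 + 87/155) = 100*(-7973/155) = -159460/31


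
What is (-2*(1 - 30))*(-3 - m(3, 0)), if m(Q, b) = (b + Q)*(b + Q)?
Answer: -696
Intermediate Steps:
m(Q, b) = (Q + b)² (m(Q, b) = (Q + b)*(Q + b) = (Q + b)²)
(-2*(1 - 30))*(-3 - m(3, 0)) = (-2*(1 - 30))*(-3 - (3 + 0)²) = (-2*(-29))*(-3 - 1*3²) = 58*(-3 - 1*9) = 58*(-3 - 9) = 58*(-12) = -696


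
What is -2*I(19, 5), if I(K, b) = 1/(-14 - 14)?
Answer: 1/14 ≈ 0.071429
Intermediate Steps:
I(K, b) = -1/28 (I(K, b) = 1/(-28) = -1/28)
-2*I(19, 5) = -2*(-1/28) = 1/14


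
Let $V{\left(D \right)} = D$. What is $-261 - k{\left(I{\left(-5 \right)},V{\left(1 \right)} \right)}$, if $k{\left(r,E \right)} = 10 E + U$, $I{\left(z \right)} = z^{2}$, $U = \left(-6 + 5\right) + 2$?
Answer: $-272$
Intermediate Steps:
$U = 1$ ($U = -1 + 2 = 1$)
$k{\left(r,E \right)} = 1 + 10 E$ ($k{\left(r,E \right)} = 10 E + 1 = 1 + 10 E$)
$-261 - k{\left(I{\left(-5 \right)},V{\left(1 \right)} \right)} = -261 - \left(1 + 10 \cdot 1\right) = -261 - \left(1 + 10\right) = -261 - 11 = -272$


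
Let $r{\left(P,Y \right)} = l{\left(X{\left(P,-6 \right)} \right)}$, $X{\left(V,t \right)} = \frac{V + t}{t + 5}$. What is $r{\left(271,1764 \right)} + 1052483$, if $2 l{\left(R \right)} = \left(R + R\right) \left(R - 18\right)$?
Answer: $1127478$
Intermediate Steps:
$X{\left(V,t \right)} = \frac{V + t}{5 + t}$
$l{\left(R \right)} = R \left(-18 + R\right)$ ($l{\left(R \right)} = \frac{\left(R + R\right) \left(R - 18\right)}{2} = \frac{2 R \left(-18 + R\right)}{2} = R \left(-18 + R\right)$)
$r{\left(P,Y \right)} = \left(-12 - P\right) \left(6 - P\right)$ ($r{\left(P,Y \right)} = \frac{P - 6}{5 - 6} \left(-18 + \frac{P - 6}{5 - 6}\right) = \frac{-6 + P}{-1} \left(-18 + \frac{-6 + P}{-1}\right) = - (-6 + P) \left(-18 - \left(-6 + P\right)\right) = \left(6 - P\right) \left(-18 - \left(-6 + P\right)\right) = \left(6 - P\right) \left(-12 - P\right) = \left(-12 - P\right) \left(6 - P\right)$)
$r{\left(271,1764 \right)} + 1052483 = \left(-12 - 271\right) \left(6 - 271\right) + 1052483 = \left(-283\right) \left(-265\right) + 1052483 = 74995 + 1052483 = 1127478$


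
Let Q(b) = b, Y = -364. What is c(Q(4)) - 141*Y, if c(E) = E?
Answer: 51328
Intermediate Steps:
c(Q(4)) - 141*Y = 4 - 141*(-364) = 4 + 51324 = 51328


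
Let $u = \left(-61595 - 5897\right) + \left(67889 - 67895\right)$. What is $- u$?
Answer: $67498$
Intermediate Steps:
$u = -67498$ ($u = -67492 + \left(67889 - 67895\right) = -67492 - 6 = -67498$)
$- u = \left(-1\right) \left(-67498\right) = 67498$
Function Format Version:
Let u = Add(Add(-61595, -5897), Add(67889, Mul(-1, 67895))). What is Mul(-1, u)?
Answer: 67498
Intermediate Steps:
u = -67498 (u = Add(-67492, Add(67889, -67895)) = Add(-67492, -6) = -67498)
Mul(-1, u) = Mul(-1, -67498) = 67498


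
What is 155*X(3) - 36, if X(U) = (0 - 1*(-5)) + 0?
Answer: 739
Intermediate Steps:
X(U) = 5 (X(U) = (0 + 5) + 0 = 5 + 0 = 5)
155*X(3) - 36 = 155*5 - 36 = 775 - 36 = 739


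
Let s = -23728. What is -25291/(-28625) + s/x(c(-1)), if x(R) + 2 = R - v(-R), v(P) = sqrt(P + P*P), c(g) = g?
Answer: 2037819037/200375 - 23728*sqrt(2)/7 ≈ 5376.3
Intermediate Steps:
v(P) = sqrt(P + P**2)
x(R) = -2 + R - sqrt(-R*(1 - R)) (x(R) = -2 + (R - sqrt((-R)*(1 - R))) = -2 + (R - sqrt(-R*(1 - R))) = -2 + R - sqrt(-R*(1 - R)))
-25291/(-28625) + s/x(c(-1)) = -25291/(-28625) - 23728/(-2 - 1 - sqrt(-(-1 - 1))) = -25291*(-1/28625) - 23728/(-2 - 1 - sqrt(-1*(-2))) = 25291/28625 - 23728/(-2 - 1 - sqrt(2)) = 25291/28625 - 23728/(-3 - sqrt(2))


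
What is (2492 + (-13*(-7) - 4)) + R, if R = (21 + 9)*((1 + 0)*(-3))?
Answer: 2489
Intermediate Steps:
R = -90 (R = 30*(1*(-3)) = 30*(-3) = -90)
(2492 + (-13*(-7) - 4)) + R = (2492 + (-13*(-7) - 4)) - 90 = (2492 + (91 - 4)) - 90 = (2492 + 87) - 90 = 2579 - 90 = 2489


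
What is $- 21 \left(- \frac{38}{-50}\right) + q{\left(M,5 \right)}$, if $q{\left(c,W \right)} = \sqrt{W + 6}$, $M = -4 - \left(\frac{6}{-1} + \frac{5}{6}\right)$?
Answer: $- \frac{399}{25} + \sqrt{11} \approx -12.643$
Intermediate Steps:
$M = \frac{7}{6}$ ($M = -4 - \left(6 \left(-1\right) + 5 \cdot \frac{1}{6}\right) = -4 - \left(-6 + \frac{5}{6}\right) = -4 - - \frac{31}{6} = -4 + \frac{31}{6} = \frac{7}{6} \approx 1.1667$)
$q{\left(c,W \right)} = \sqrt{6 + W}$
$- 21 \left(- \frac{38}{-50}\right) + q{\left(M,5 \right)} = - 21 \left(- \frac{38}{-50}\right) + \sqrt{6 + 5} = - 21 \left(\left(-38\right) \left(- \frac{1}{50}\right)\right) + \sqrt{11} = \left(-21\right) \frac{19}{25} + \sqrt{11} = - \frac{399}{25} + \sqrt{11}$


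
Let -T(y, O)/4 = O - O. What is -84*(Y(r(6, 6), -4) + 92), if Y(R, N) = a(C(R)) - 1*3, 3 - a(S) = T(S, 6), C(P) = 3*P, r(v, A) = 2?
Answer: -7728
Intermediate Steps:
T(y, O) = 0 (T(y, O) = -4*(O - O) = -4*0 = 0)
a(S) = 3 (a(S) = 3 - 1*0 = 3 + 0 = 3)
Y(R, N) = 0 (Y(R, N) = 3 - 1*3 = 3 - 3 = 0)
-84*(Y(r(6, 6), -4) + 92) = -84*(0 + 92) = -84*92 = -7728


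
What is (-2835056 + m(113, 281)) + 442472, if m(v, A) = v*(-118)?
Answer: -2405918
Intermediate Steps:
m(v, A) = -118*v
(-2835056 + m(113, 281)) + 442472 = (-2835056 - 118*113) + 442472 = (-2835056 - 13334) + 442472 = -2848390 + 442472 = -2405918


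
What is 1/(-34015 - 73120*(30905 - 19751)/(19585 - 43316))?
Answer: 23731/8370515 ≈ 0.0028351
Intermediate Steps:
1/(-34015 - 73120*(30905 - 19751)/(19585 - 43316)) = 1/(-34015 - 73120/((-23731/11154))) = 1/(-34015 - 73120/((-23731*1/11154))) = 1/(-34015 - 73120/(-23731/11154)) = 1/(-34015 - 73120*(-11154/23731)) = 1/(-34015 + 815580480/23731) = 1/(8370515/23731) = 23731/8370515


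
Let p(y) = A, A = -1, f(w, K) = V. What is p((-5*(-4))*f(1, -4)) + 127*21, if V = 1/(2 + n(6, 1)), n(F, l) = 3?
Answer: 2666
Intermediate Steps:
V = 1/5 (V = 1/(2 + 3) = 1/5 ≈ 0.20000)
f(w, K) = 1/5
p(y) = -1
p((-5*(-4))*f(1, -4)) + 127*21 = -1 + 127*21 = -1 + 2667 = 2666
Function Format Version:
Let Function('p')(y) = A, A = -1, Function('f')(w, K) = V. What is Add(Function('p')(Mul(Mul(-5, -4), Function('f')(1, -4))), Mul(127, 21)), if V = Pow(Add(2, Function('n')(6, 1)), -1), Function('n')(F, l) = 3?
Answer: 2666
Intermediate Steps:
V = Rational(1, 5) (V = Pow(Add(2, 3), -1) = Pow(5, -1) = Rational(1, 5) ≈ 0.20000)
Function('f')(w, K) = Rational(1, 5)
Function('p')(y) = -1
Add(Function('p')(Mul(Mul(-5, -4), Function('f')(1, -4))), Mul(127, 21)) = Add(-1, Mul(127, 21)) = Add(-1, 2667) = 2666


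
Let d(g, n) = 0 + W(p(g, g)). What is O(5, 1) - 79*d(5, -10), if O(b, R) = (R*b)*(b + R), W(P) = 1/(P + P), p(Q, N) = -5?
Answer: 379/10 ≈ 37.900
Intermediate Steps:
W(P) = 1/(2*P)
d(g, n) = -⅒ (d(g, n) = 0 + (½)/(-5) = 0 + (½)*(-⅕) = 0 - ⅒ = -⅒)
O(b, R) = R*b*(R + b) (O(b, R) = (R*b)*(R + b) = R*b*(R + b))
O(5, 1) - 79*d(5, -10) = 1*5*(1 + 5) - 79*(-⅒) = 1*5*6 + 79/10 = 30 + 79/10 = 379/10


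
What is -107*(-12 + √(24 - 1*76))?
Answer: 1284 - 214*I*√13 ≈ 1284.0 - 771.59*I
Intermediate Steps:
-107*(-12 + √(24 - 1*76)) = -107*(-12 + √(24 - 76)) = -107*(-12 + √(-52)) = -107*(-12 + 2*I*√13) = 1284 - 214*I*√13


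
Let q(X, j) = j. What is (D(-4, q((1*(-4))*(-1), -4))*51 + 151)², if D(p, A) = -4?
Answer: 2809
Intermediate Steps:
(D(-4, q((1*(-4))*(-1), -4))*51 + 151)² = (-4*51 + 151)² = (-204 + 151)² = (-53)² = 2809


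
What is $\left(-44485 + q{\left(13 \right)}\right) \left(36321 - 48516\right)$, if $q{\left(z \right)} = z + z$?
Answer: $542177505$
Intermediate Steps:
$q{\left(z \right)} = 2 z$
$\left(-44485 + q{\left(13 \right)}\right) \left(36321 - 48516\right) = \left(-44485 + 2 \cdot 13\right) \left(36321 - 48516\right) = \left(-44485 + 26\right) \left(-12195\right) = \left(-44459\right) \left(-12195\right) = 542177505$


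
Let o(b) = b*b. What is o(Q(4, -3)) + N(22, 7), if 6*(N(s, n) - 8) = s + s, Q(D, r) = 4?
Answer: 94/3 ≈ 31.333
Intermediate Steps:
o(b) = b²
N(s, n) = 8 + s/3 (N(s, n) = 8 + (s + s)/6 = 8 + (2*s)/6 = 8 + s/3)
o(Q(4, -3)) + N(22, 7) = 4² + (8 + (⅓)*22) = 16 + (8 + 22/3) = 16 + 46/3 = 94/3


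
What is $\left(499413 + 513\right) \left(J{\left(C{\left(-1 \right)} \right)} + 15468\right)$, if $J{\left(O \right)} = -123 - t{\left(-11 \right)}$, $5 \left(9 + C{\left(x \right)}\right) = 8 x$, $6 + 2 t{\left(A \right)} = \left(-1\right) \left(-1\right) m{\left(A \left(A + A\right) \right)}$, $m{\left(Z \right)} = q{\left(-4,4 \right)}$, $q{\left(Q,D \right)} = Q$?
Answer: $7673864100$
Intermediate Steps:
$m{\left(Z \right)} = -4$
$t{\left(A \right)} = -5$ ($t{\left(A \right)} = -3 + \frac{\left(-1\right) \left(-1\right) \left(-4\right)}{2} = -3 + \frac{1 \left(-4\right)}{2} = -3 + \frac{1}{2} \left(-4\right) = -3 - 2 = -5$)
$C{\left(x \right)} = -9 + \frac{8 x}{5}$
$J{\left(O \right)} = -118$ ($J{\left(O \right)} = -123 - -5 = -123 + 5 = -118$)
$\left(499413 + 513\right) \left(J{\left(C{\left(-1 \right)} \right)} + 15468\right) = \left(499413 + 513\right) \left(-118 + 15468\right) = 499926 \cdot 15350 = 7673864100$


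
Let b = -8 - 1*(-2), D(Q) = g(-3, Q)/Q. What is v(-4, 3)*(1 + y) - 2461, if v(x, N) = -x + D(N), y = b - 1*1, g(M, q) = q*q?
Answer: -2503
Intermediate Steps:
g(M, q) = q²
D(Q) = Q (D(Q) = Q²/Q = Q)
b = -6 (b = -8 + 2 = -6)
y = -7 (y = -6 - 1*1 = -6 - 1 = -7)
v(x, N) = N - x (v(x, N) = -x + N = N - x)
v(-4, 3)*(1 + y) - 2461 = (3 - 1*(-4))*(1 - 7) - 2461 = (3 + 4)*(-6) - 2461 = 7*(-6) - 2461 = -42 - 2461 = -2503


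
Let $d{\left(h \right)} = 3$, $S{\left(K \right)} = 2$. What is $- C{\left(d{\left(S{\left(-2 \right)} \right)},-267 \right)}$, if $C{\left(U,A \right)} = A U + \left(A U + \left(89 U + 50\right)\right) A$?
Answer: $-128427$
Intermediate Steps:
$C{\left(U,A \right)} = A U + A \left(50 + 89 U + A U\right)$ ($C{\left(U,A \right)} = A U + \left(A U + \left(50 + 89 U\right)\right) A = A U + \left(50 + 89 U + A U\right) A = A U + A \left(50 + 89 U + A U\right)$)
$- C{\left(d{\left(S{\left(-2 \right)} \right)},-267 \right)} = - \left(-267\right) \left(50 + 90 \cdot 3 - 801\right) = - \left(-267\right) \left(50 + 270 - 801\right) = - \left(-267\right) \left(-481\right) = \left(-1\right) 128427 = -128427$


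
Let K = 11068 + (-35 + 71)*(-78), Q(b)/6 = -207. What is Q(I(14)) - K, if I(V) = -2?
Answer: -9502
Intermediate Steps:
Q(b) = -1242 (Q(b) = 6*(-207) = -1242)
K = 8260 (K = 11068 + 36*(-78) = 11068 - 2808 = 8260)
Q(I(14)) - K = -1242 - 1*8260 = -1242 - 8260 = -9502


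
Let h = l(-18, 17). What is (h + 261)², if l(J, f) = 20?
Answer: 78961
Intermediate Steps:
h = 20
(h + 261)² = (20 + 261)² = 281² = 78961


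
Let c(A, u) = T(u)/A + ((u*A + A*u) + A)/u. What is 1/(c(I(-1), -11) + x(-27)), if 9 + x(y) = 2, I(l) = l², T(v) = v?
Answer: -11/177 ≈ -0.062147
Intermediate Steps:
x(y) = -7 (x(y) = -9 + 2 = -7)
c(A, u) = u/A + (A + 2*A*u)/u (c(A, u) = u/A + ((u*A + A*u) + A)/u = u/A + ((A*u + A*u) + A)/u = u/A + (2*A*u + A)/u = u/A + (A + 2*A*u)/u)
1/(c(I(-1), -11) + x(-27)) = 1/((2*(-1)² + (-1)²/(-11) - 11/((-1)²)) - 7) = 1/((2*1 + 1*(-1/11) - 11/1) - 7) = 1/((2 - 1/11 - 11*1) - 7) = 1/((2 - 1/11 - 11) - 7) = 1/(-100/11 - 7) = 1/(-177/11) = -11/177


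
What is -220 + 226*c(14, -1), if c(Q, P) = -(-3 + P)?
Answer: 684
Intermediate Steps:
c(Q, P) = 3 - P
-220 + 226*c(14, -1) = -220 + 226*(3 - 1*(-1)) = -220 + 226*(3 + 1) = -220 + 226*4 = -220 + 904 = 684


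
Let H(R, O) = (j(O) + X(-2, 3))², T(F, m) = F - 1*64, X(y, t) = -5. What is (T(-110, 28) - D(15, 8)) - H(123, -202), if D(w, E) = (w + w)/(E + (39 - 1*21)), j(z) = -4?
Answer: -3330/13 ≈ -256.15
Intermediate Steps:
D(w, E) = 2*w/(18 + E) (D(w, E) = (2*w)/(E + (39 - 21)) = (2*w)/(E + 18) = (2*w)/(18 + E) = 2*w/(18 + E))
T(F, m) = -64 + F (T(F, m) = F - 64 = -64 + F)
H(R, O) = 81 (H(R, O) = (-4 - 5)² = (-9)² = 81)
(T(-110, 28) - D(15, 8)) - H(123, -202) = ((-64 - 110) - 2*15/(18 + 8)) - 1*81 = (-174 - 2*15/26) - 81 = (-174 - 1*15/13) - 81 = (-174 - 15/13) - 81 = -2277/13 - 81 = -3330/13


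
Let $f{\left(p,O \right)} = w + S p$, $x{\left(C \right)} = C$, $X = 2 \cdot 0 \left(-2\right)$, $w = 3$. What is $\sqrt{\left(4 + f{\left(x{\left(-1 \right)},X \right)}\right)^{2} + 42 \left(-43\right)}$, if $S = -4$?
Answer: $i \sqrt{1685} \approx 41.049 i$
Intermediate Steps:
$X = 0$ ($X = 0 \left(-2\right) = 0$)
$f{\left(p,O \right)} = 3 - 4 p$
$\sqrt{\left(4 + f{\left(x{\left(-1 \right)},X \right)}\right)^{2} + 42 \left(-43\right)} = \sqrt{\left(4 + \left(3 - -4\right)\right)^{2} + 42 \left(-43\right)} = \sqrt{\left(4 + \left(3 + 4\right)\right)^{2} - 1806} = \sqrt{\left(4 + 7\right)^{2} - 1806} = \sqrt{11^{2} - 1806} = \sqrt{121 - 1806} = \sqrt{-1685} = i \sqrt{1685}$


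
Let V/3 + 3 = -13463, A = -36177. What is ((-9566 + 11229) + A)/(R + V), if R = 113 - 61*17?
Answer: 17257/20661 ≈ 0.83525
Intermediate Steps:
V = -40398 (V = -9 + 3*(-13463) = -9 - 40389 = -40398)
R = -924 (R = 113 - 1037 = -924)
((-9566 + 11229) + A)/(R + V) = ((-9566 + 11229) - 36177)/(-924 - 40398) = (1663 - 36177)/(-41322) = -34514*(-1/41322) = 17257/20661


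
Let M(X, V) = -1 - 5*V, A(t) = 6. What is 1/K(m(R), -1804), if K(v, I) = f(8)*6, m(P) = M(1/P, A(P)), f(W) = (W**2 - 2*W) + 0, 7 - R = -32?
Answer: 1/288 ≈ 0.0034722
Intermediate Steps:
R = 39 (R = 7 - 1*(-32) = 7 + 32 = 39)
f(W) = W**2 - 2*W
m(P) = -31 (m(P) = -1 - 5*6 = -1 - 30 = -31)
K(v, I) = 288 (K(v, I) = (8*(-2 + 8))*6 = (8*6)*6 = 48*6 = 288)
1/K(m(R), -1804) = 1/288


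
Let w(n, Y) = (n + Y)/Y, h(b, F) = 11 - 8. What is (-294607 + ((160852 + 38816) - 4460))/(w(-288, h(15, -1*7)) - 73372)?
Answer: 33133/24489 ≈ 1.3530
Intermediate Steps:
h(b, F) = 3
w(n, Y) = (Y + n)/Y
(-294607 + ((160852 + 38816) - 4460))/(w(-288, h(15, -1*7)) - 73372) = (-294607 + ((160852 + 38816) - 4460))/((3 - 288)/3 - 73372) = (-294607 + (199668 - 4460))/((1/3)*(-285) - 73372) = (-294607 + 195208)/(-95 - 73372) = -99399/(-73467) = -99399*(-1/73467) = 33133/24489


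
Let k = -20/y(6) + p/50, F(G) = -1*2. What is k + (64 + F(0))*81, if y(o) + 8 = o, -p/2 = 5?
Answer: 25159/5 ≈ 5031.8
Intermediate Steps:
p = -10 (p = -2*5 = -10)
F(G) = -2
y(o) = -8 + o
k = 49/5 (k = -20/(-8 + 6) - 10/50 = -20/(-2) - 10*1/50 = -20*(-½) - ⅕ = 10 - ⅕ = 49/5 ≈ 9.8000)
k + (64 + F(0))*81 = 49/5 + (64 - 2)*81 = 49/5 + 62*81 = 49/5 + 5022 = 25159/5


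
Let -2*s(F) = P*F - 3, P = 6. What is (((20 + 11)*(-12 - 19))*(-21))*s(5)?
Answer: -544887/2 ≈ -2.7244e+5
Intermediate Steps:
s(F) = 3/2 - 3*F (s(F) = -(6*F - 3)/2 = -(-3 + 6*F)/2 = 3/2 - 3*F)
(((20 + 11)*(-12 - 19))*(-21))*s(5) = (((20 + 11)*(-12 - 19))*(-21))*(3/2 - 3*5) = ((31*(-31))*(-21))*(3/2 - 15) = -961*(-21)*(-27/2) = 20181*(-27/2) = -544887/2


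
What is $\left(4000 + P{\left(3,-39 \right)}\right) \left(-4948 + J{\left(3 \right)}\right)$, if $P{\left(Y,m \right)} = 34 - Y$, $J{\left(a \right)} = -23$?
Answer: $-20038101$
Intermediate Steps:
$\left(4000 + P{\left(3,-39 \right)}\right) \left(-4948 + J{\left(3 \right)}\right) = \left(4000 + \left(34 - 3\right)\right) \left(-4948 - 23\right) = \left(4000 + \left(34 - 3\right)\right) \left(-4971\right) = \left(4000 + 31\right) \left(-4971\right) = 4031 \left(-4971\right) = -20038101$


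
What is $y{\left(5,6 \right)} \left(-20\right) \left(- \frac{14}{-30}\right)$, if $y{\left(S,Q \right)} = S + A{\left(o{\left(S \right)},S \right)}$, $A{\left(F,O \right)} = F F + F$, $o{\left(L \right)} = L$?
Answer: $- \frac{980}{3} \approx -326.67$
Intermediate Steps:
$A{\left(F,O \right)} = F + F^{2}$ ($A{\left(F,O \right)} = F^{2} + F = F + F^{2}$)
$y{\left(S,Q \right)} = S + S \left(1 + S\right)$
$y{\left(5,6 \right)} \left(-20\right) \left(- \frac{14}{-30}\right) = 5 \left(2 + 5\right) \left(-20\right) \left(- \frac{14}{-30}\right) = 5 \cdot 7 \left(-20\right) \left(\left(-14\right) \left(- \frac{1}{30}\right)\right) = 35 \left(-20\right) \frac{7}{15} = \left(-700\right) \frac{7}{15} = - \frac{980}{3}$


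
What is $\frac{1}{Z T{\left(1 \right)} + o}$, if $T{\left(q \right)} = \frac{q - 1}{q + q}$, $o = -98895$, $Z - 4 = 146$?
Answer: $- \frac{1}{98895} \approx -1.0112 \cdot 10^{-5}$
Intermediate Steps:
$Z = 150$ ($Z = 4 + 146 = 150$)
$T{\left(q \right)} = \frac{-1 + q}{2 q}$
$\frac{1}{Z T{\left(1 \right)} + o} = \frac{1}{150 \frac{-1 + 1}{2 \cdot 1} - 98895} = \frac{1}{150 \cdot \frac{1}{2} \cdot 1 \cdot 0 - 98895} = \frac{1}{150 \cdot 0 - 98895} = \frac{1}{0 - 98895} = \frac{1}{-98895} = - \frac{1}{98895}$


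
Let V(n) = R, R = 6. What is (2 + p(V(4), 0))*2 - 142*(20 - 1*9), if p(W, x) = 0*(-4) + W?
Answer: -1546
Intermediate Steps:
V(n) = 6
p(W, x) = W (p(W, x) = 0 + W = W)
(2 + p(V(4), 0))*2 - 142*(20 - 1*9) = (2 + 6)*2 - 142*(20 - 1*9) = 8*2 - 142*(20 - 9) = 16 - 142*11 = 16 - 1562 = -1546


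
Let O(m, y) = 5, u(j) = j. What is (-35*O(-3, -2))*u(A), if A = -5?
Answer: 875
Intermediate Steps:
(-35*O(-3, -2))*u(A) = -35*5*(-5) = -175*(-5) = 875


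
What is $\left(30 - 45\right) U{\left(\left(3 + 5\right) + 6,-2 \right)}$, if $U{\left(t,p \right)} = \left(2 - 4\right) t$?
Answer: $420$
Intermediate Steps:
$U{\left(t,p \right)} = - 2 t$
$\left(30 - 45\right) U{\left(\left(3 + 5\right) + 6,-2 \right)} = \left(30 - 45\right) \left(- 2 \left(\left(3 + 5\right) + 6\right)\right) = - 15 \left(- 2 \left(8 + 6\right)\right) = - 15 \left(\left(-2\right) 14\right) = \left(-15\right) \left(-28\right) = 420$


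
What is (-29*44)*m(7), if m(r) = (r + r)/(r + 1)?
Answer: -2233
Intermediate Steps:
m(r) = 2*r/(1 + r) (m(r) = (2*r)/(1 + r) = 2*r/(1 + r))
(-29*44)*m(7) = (-29*44)*(2*7/(1 + 7)) = -2552*7/8 = -1276*7/4 = -2233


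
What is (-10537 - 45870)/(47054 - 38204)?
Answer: -56407/8850 ≈ -6.3737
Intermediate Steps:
(-10537 - 45870)/(47054 - 38204) = -56407/8850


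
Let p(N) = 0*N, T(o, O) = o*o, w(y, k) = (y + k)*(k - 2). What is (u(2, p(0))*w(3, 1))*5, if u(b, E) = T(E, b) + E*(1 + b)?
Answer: 0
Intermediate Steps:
w(y, k) = (-2 + k)*(k + y) (w(y, k) = (k + y)*(-2 + k) = (-2 + k)*(k + y))
T(o, O) = o²
p(N) = 0
u(b, E) = E² + E*(1 + b)
(u(2, p(0))*w(3, 1))*5 = ((0*(1 + 0 + 2))*(1² - 2*1 - 2*3 + 1*3))*5 = ((0*3)*(1 - 2 - 6 + 3))*5 = (0*(-4))*5 = 0*5 = 0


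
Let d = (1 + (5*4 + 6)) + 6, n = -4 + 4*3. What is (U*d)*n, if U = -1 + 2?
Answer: 264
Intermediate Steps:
n = 8 (n = -4 + 12 = 8)
U = 1
d = 33 (d = (1 + (20 + 6)) + 6 = (1 + 26) + 6 = 27 + 6 = 33)
(U*d)*n = (1*33)*8 = 33*8 = 264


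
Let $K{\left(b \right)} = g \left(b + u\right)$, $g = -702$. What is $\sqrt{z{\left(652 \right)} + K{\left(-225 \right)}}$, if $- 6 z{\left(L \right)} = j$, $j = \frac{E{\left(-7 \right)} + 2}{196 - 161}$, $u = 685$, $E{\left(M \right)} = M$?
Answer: $\frac{i \sqrt{569630838}}{42} \approx 568.26 i$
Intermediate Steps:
$K{\left(b \right)} = -480870 - 702 b$ ($K{\left(b \right)} = - 702 \left(b + 685\right) = - 702 \left(685 + b\right) = -480870 - 702 b$)
$j = - \frac{1}{7}$ ($j = \frac{-7 + 2}{196 - 161} = - \frac{5}{35} = \left(-5\right) \frac{1}{35} = - \frac{1}{7} \approx -0.14286$)
$z{\left(L \right)} = \frac{1}{42}$ ($z{\left(L \right)} = \left(- \frac{1}{6}\right) \left(- \frac{1}{7}\right) = \frac{1}{42}$)
$\sqrt{z{\left(652 \right)} + K{\left(-225 \right)}} = \sqrt{\frac{1}{42} - 322920} = \sqrt{- \frac{13562639}{42}} = \frac{i \sqrt{569630838}}{42}$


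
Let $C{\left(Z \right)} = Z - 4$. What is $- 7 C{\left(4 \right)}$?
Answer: $0$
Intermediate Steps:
$C{\left(Z \right)} = -4 + Z$ ($C{\left(Z \right)} = Z - 4 = -4 + Z$)
$- 7 C{\left(4 \right)} = - 7 \left(-4 + 4\right) = \left(-7\right) 0 = 0$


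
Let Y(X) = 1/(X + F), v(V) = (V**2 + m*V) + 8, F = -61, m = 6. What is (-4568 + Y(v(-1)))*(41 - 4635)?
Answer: 608578665/29 ≈ 2.0985e+7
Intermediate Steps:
v(V) = 8 + V**2 + 6*V (v(V) = (V**2 + 6*V) + 8 = 8 + V**2 + 6*V)
Y(X) = 1/(-61 + X) (Y(X) = 1/(X - 61) = 1/(-61 + X))
(-4568 + Y(v(-1)))*(41 - 4635) = (-4568 + 1/(-61 + (8 + (-1)**2 + 6*(-1))))*(41 - 4635) = (-4568 + 1/(-61 + (8 + 1 - 6)))*(-4594) = (-4568 + 1/(-61 + 3))*(-4594) = (-4568 + 1/(-58))*(-4594) = (-4568 - 1/58)*(-4594) = -264945/58*(-4594) = 608578665/29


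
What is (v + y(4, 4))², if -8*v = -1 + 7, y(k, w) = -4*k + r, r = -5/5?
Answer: 5041/16 ≈ 315.06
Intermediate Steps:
r = -1 (r = -5*⅕ = -1)
y(k, w) = -1 - 4*k (y(k, w) = -4*k - 1 = -1 - 4*k)
v = -¾ (v = -(-1 + 7)/8 = -⅛*6 = -¾ ≈ -0.75000)
(v + y(4, 4))² = (-¾ + (-1 - 4*4))² = (-¾ + (-1 - 16))² = (-¾ - 17)² = (-71/4)² = 5041/16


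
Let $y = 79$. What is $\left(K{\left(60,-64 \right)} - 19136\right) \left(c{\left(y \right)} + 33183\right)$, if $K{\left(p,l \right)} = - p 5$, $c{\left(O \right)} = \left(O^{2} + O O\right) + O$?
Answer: $-889080384$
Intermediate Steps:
$c{\left(O \right)} = O + 2 O^{2}$ ($c{\left(O \right)} = \left(O^{2} + O^{2}\right) + O = 2 O^{2} + O = O + 2 O^{2}$)
$K{\left(p,l \right)} = - 5 p$
$\left(K{\left(60,-64 \right)} - 19136\right) \left(c{\left(y \right)} + 33183\right) = \left(\left(-5\right) 60 - 19136\right) \left(79 \left(1 + 2 \cdot 79\right) + 33183\right) = \left(-300 - 19136\right) \left(79 \left(1 + 158\right) + 33183\right) = - 19436 \left(79 \cdot 159 + 33183\right) = - 19436 \left(12561 + 33183\right) = \left(-19436\right) 45744 = -889080384$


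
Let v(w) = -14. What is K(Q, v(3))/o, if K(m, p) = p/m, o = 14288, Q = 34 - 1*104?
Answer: 1/71440 ≈ 1.3998e-5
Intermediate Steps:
Q = -70 (Q = 34 - 104 = -70)
K(Q, v(3))/o = -14/(-70)/14288 = -14*(-1/70)*(1/14288) = (⅕)*(1/14288) = 1/71440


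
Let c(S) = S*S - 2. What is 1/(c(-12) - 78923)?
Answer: -1/78781 ≈ -1.2693e-5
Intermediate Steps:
c(S) = -2 + S² (c(S) = S² - 2 = -2 + S²)
1/(c(-12) - 78923) = 1/((-2 + (-12)²) - 78923) = 1/((-2 + 144) - 78923) = 1/(142 - 78923) = 1/(-78781) = -1/78781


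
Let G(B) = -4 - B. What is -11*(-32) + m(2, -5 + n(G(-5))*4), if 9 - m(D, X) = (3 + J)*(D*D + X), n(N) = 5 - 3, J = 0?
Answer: 340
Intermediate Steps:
n(N) = 2
m(D, X) = 9 - 3*X - 3*D² (m(D, X) = 9 - (3 + 0)*(D*D + X) = 9 - 3*(D² + X) = 9 - 3*(X + D²) = 9 - (3*X + 3*D²) = 9 + (-3*X - 3*D²) = 9 - 3*X - 3*D²)
-11*(-32) + m(2, -5 + n(G(-5))*4) = -11*(-32) + (9 - 3*(-5 + 2*4) - 3*2²) = 352 + (9 - 3*(-5 + 8) - 3*4) = 352 + (9 - 3*3 - 12) = 352 + (9 - 9 - 12) = 352 - 12 = 340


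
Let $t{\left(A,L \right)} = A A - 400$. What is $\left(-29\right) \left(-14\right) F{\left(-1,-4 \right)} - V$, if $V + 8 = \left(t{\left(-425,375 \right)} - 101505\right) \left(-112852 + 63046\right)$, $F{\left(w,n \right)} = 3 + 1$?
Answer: $3920729952$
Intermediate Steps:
$t{\left(A,L \right)} = -400 + A^{2}$ ($t{\left(A,L \right)} = A^{2} - 400 = -400 + A^{2}$)
$F{\left(w,n \right)} = 4$
$V = -3920728328$ ($V = -8 + \left(\left(-400 + \left(-425\right)^{2}\right) - 101505\right) \left(-112852 + 63046\right) = -8 + \left(\left(-400 + 180625\right) - 101505\right) \left(-49806\right) = -8 + \left(180225 - 101505\right) \left(-49806\right) = -8 + 78720 \left(-49806\right) = -8 - 3920728320 = -3920728328$)
$\left(-29\right) \left(-14\right) F{\left(-1,-4 \right)} - V = \left(-29\right) \left(-14\right) 4 - -3920728328 = 406 \cdot 4 + 3920728328 = 1624 + 3920728328 = 3920729952$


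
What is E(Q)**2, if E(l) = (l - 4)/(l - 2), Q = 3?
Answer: 1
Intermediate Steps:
E(l) = (-4 + l)/(-2 + l)
E(Q)**2 = ((-4 + 3)/(-2 + 3))**2 = (-1/1)**2 = (1*(-1))**2 = (-1)**2 = 1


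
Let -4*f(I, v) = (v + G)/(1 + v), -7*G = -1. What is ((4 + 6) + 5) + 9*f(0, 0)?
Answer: 411/28 ≈ 14.679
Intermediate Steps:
G = 1/7 (G = -1/7*(-1) = 1/7 ≈ 0.14286)
f(I, v) = -(1/7 + v)/(4*(1 + v)) (f(I, v) = -(v + 1/7)/(4*(1 + v)) = -(1/7 + v)/(4*(1 + v)))
((4 + 6) + 5) + 9*f(0, 0) = ((4 + 6) + 5) + 9*((-1 - 7*0)/(28*(1 + 0))) = (10 + 5) + 9*((1/28)*(-1 + 0)/1) = 15 + 9*((1/28)*1*(-1)) = 15 + 9*(-1/28) = 15 - 9/28 = 411/28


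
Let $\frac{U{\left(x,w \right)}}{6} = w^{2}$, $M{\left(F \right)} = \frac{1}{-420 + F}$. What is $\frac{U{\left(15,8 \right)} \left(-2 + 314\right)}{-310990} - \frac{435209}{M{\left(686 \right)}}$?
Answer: $- \frac{18000971098934}{155495} \approx -1.1577 \cdot 10^{8}$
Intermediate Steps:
$U{\left(x,w \right)} = 6 w^{2}$
$\frac{U{\left(15,8 \right)} \left(-2 + 314\right)}{-310990} - \frac{435209}{M{\left(686 \right)}} = \frac{6 \cdot 8^{2} \left(-2 + 314\right)}{-310990} - \frac{435209}{\frac{1}{-420 + 686}} = 6 \cdot 64 \cdot 312 \left(- \frac{1}{310990}\right) - \frac{435209}{\frac{1}{266}} = 384 \cdot 312 \left(- \frac{1}{310990}\right) - 435209 \frac{1}{\frac{1}{266}} = 119808 \left(- \frac{1}{310990}\right) - 115765594 = - \frac{59904}{155495} - 115765594 = - \frac{18000971098934}{155495}$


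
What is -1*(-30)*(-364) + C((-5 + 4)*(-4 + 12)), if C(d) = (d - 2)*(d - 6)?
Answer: -10780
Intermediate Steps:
C(d) = (-6 + d)*(-2 + d) (C(d) = (-2 + d)*(-6 + d) = (-6 + d)*(-2 + d))
-1*(-30)*(-364) + C((-5 + 4)*(-4 + 12)) = -1*(-30)*(-364) + (12 + ((-5 + 4)*(-4 + 12))² - 8*(-5 + 4)*(-4 + 12)) = 30*(-364) + (12 + (-1*8)² - (-8)*8) = -10920 + (12 + (-8)² - 8*(-8)) = -10920 + (12 + 64 + 64) = -10920 + 140 = -10780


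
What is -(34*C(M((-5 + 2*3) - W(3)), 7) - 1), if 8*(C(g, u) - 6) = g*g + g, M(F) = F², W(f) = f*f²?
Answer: -1945224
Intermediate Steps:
W(f) = f³
C(g, u) = 6 + g/8 + g²/8 (C(g, u) = 6 + (g*g + g)/8 = 6 + (g² + g)/8 = 6 + (g + g²)/8 = 6 + (g/8 + g²/8) = 6 + g/8 + g²/8)
-(34*C(M((-5 + 2*3) - W(3)), 7) - 1) = -(34*(6 + ((-5 + 2*3) - 1*3³)²/8 + (((-5 + 2*3) - 1*3³)²)²/8) - 1) = -(34*(6 + ((-5 + 6) - 1*27)²/8 + (((-5 + 6) - 1*27)²)²/8) - 1) = -(34*(6 + (1 - 27)²/8 + ((1 - 27)²)²/8) - 1) = -(34*(6 + (⅛)*(-26)² + ((-26)²)²/8) - 1) = -(34*(6 + (⅛)*676 + (⅛)*676²) - 1) = -(34*(6 + 169/2 + (⅛)*456976) - 1) = -(34*(6 + 169/2 + 57122) - 1) = -(34*(114425/2) - 1) = -(1945225 - 1) = -1*1945224 = -1945224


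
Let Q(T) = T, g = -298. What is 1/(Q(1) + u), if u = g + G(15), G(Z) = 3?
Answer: -1/294 ≈ -0.0034014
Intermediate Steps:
u = -295 (u = -298 + 3 = -295)
1/(Q(1) + u) = 1/(1 - 295) = 1/(-294) = -1/294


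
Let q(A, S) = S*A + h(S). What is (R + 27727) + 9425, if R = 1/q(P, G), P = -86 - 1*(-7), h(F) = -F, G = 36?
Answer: 106997759/2880 ≈ 37152.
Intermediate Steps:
P = -79 (P = -86 + 7 = -79)
q(A, S) = -S + A*S (q(A, S) = S*A - S = A*S - S = -S + A*S)
R = -1/2880 (R = 1/(36*(-1 - 79)) = 1/(36*(-80)) = 1/(-2880) = -1/2880 ≈ -0.00034722)
(R + 27727) + 9425 = (-1/2880 + 27727) + 9425 = 79853759/2880 + 9425 = 106997759/2880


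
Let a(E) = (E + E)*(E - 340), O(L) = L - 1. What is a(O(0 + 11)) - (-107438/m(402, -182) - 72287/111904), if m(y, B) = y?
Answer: -142425945737/22492704 ≈ -6332.1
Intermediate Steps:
O(L) = -1 + L
a(E) = 2*E*(-340 + E) (a(E) = (2*E)*(-340 + E) = 2*E*(-340 + E))
a(O(0 + 11)) - (-107438/m(402, -182) - 72287/111904) = 2*(-1 + (0 + 11))*(-340 + (-1 + (0 + 11))) - (-107438/402 - 72287/111904) = 2*(-1 + 11)*(-340 + (-1 + 11)) - (-107438*1/402 - 72287*1/111904) = 2*10*(-340 + 10) - (-53719/201 - 72287/111904) = 2*10*(-330) - 1*(-6025900663/22492704) = -6600 + 6025900663/22492704 = -142425945737/22492704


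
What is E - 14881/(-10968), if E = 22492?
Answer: 246707137/10968 ≈ 22493.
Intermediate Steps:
E - 14881/(-10968) = 22492 - 14881/(-10968) = 22492 - 14881*(-1/10968) = 22492 + 14881/10968 = 246707137/10968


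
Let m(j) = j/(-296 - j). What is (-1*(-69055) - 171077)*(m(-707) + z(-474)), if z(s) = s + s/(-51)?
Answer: 332481434218/6987 ≈ 4.7586e+7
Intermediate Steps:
z(s) = 50*s/51 (z(s) = s + s*(-1/51) = s - s/51 = 50*s/51)
(-1*(-69055) - 171077)*(m(-707) + z(-474)) = (-1*(-69055) - 171077)*(-1*(-707)/(296 - 707) + (50/51)*(-474)) = (69055 - 171077)*(-1*(-707)/(-411) - 7900/17) = -102022*(-1*(-707)*(-1/411) - 7900/17) = -102022*(-707/411 - 7900/17) = -102022*(-3258919/6987) = 332481434218/6987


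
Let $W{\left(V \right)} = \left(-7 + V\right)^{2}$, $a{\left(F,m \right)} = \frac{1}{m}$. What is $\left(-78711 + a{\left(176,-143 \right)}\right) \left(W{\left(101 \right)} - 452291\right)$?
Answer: $\frac{4991384913670}{143} \approx 3.4905 \cdot 10^{10}$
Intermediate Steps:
$\left(-78711 + a{\left(176,-143 \right)}\right) \left(W{\left(101 \right)} - 452291\right) = \left(-78711 + \frac{1}{-143}\right) \left(\left(-7 + 101\right)^{2} - 452291\right) = \left(-78711 - \frac{1}{143}\right) \left(94^{2} - 452291\right) = - \frac{11255674 \left(8836 - 452291\right)}{143} = \left(- \frac{11255674}{143}\right) \left(-443455\right) = \frac{4991384913670}{143}$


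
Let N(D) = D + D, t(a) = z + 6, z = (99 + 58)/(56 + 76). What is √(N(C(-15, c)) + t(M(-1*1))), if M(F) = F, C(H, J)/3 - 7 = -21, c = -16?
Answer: I*√334587/66 ≈ 8.7642*I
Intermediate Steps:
z = 157/132 ≈ 1.1894
C(H, J) = -42 (C(H, J) = 21 + 3*(-21) = 21 - 63 = -42)
t(a) = 949/132 (t(a) = 157/132 + 6 = 949/132)
N(D) = 2*D
√(N(C(-15, c)) + t(M(-1*1))) = √(2*(-42) + 949/132) = √(-84 + 949/132) = √(-10139/132) = I*√334587/66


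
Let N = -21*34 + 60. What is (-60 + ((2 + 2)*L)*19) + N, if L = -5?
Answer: -1094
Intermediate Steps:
N = -654 (N = -714 + 60 = -654)
(-60 + ((2 + 2)*L)*19) + N = (-60 + ((2 + 2)*(-5))*19) - 654 = (-60 + (4*(-5))*19) - 654 = (-60 - 20*19) - 654 = (-60 - 380) - 654 = -440 - 654 = -1094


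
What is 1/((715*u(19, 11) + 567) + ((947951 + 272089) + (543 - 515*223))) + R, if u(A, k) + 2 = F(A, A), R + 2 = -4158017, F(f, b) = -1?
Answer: -4591118259039/1104160 ≈ -4.1580e+6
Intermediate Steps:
R = -4158019 (R = -2 - 4158017 = -4158019)
u(A, k) = -3 (u(A, k) = -2 - 1 = -3)
1/((715*u(19, 11) + 567) + ((947951 + 272089) + (543 - 515*223))) + R = 1/((715*(-3) + 567) + ((947951 + 272089) + (543 - 515*223))) - 4158019 = 1/((-2145 + 567) + (1220040 + (543 - 114845))) - 4158019 = 1/(-1578 + (1220040 - 114302)) - 4158019 = 1/(-1578 + 1105738) - 4158019 = 1/1104160 - 4158019 = -4591118259039/1104160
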